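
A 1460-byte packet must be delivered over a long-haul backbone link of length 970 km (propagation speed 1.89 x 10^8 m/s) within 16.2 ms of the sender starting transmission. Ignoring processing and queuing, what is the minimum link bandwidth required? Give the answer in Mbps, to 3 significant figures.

L = 11680 bits.
Propagation delay = 970000 / 189000000 = 5.13228 ms.
Transmission budget = 16.2 − 5.13228 = 11.0677 ms.
R ≥ L / t_tx = 11680 bits / 0.0110677 s = 1.06 Mbps.

1.06 Mbps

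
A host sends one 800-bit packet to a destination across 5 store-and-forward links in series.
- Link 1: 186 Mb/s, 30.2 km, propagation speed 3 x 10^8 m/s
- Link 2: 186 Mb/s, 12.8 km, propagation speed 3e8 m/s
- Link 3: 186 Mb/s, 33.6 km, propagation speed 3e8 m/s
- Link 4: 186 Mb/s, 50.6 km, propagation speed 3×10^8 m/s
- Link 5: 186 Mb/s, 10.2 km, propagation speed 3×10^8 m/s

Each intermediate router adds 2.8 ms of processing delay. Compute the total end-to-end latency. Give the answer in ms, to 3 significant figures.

Transmission delay per hop = L/R = 800/186000000 = 0.00430108 ms; 5 hops → 0.0215054 ms.
Propagation delays (d/s per hop): 0.100667, 0.0426667, 0.112, 0.168667, 0.034 ms; sum = 0.458 ms.
Processing at 4 router(s): 4 × 2.8 ms = 11.2 ms.
End-to-end = 11.7 ms.

11.7 ms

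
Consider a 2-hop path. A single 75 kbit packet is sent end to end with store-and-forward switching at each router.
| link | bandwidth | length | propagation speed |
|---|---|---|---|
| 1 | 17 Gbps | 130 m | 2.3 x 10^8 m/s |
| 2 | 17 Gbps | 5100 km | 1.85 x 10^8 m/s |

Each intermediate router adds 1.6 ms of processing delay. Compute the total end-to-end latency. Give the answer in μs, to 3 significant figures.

29200 μs

L = 75000 bits.
Transmission delay per hop = L/R = 75000/17000000000 = 4.41176 μs; 2 hops → 8.82353 μs.
Propagation delays (d/s per hop): 0.565217, 27567.6 μs; sum = 27568.1 μs.
Processing at 1 router(s): 1 × 1.6 ms = 1600 μs.
End-to-end = 29200 μs.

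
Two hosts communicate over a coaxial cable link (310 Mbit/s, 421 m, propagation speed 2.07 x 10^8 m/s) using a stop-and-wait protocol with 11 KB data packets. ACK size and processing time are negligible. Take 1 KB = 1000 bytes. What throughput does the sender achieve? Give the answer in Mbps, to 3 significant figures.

t_tx = L/R = 88000/310000000 = 0.000283871 s.
t_prop = 421/2.07e+08 = 2.03382e-06 s; RTT = 4.06763e-06 s.
Cycle = t_tx + RTT = 0.000287939 s.
Throughput = L / cycle = 88000 / 0.000287939 = 306 Mbps.

306 Mbps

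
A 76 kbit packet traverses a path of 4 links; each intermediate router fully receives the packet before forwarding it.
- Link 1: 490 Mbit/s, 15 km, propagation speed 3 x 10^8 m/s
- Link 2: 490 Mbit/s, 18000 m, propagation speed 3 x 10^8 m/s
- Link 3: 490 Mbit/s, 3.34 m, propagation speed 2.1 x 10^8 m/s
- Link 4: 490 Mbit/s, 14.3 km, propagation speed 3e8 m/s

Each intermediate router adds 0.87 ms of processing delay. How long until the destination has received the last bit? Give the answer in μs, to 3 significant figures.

L = 76000 bits.
Transmission delay per hop = L/R = 76000/490000000 = 155.102 μs; 4 hops → 620.408 μs.
Propagation delays (d/s per hop): 50, 60, 0.0159048, 47.6667 μs; sum = 157.683 μs.
Processing at 3 router(s): 3 × 0.87 ms = 2610 μs.
End-to-end = 3390 μs.

3390 μs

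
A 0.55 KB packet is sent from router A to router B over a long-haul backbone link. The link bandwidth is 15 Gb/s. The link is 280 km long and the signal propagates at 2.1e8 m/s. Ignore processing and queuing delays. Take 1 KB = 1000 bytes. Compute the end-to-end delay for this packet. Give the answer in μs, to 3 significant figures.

L = 4400 bits.
Transmission delay = L/R = 4400 / 15000000000 = 0.293333 μs.
Propagation delay = d/s = 280000 m / 210000000 m/s = 1333.33 μs.
Total = 1330 μs.

1330 μs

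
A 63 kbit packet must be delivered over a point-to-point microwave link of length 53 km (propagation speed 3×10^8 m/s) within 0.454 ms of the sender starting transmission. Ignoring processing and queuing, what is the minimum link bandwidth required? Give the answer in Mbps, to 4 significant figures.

227.2 Mbps

Propagation delay = 53000 / 300000000 = 0.176667 ms.
Transmission budget = 0.454 − 0.176667 = 0.277333 ms.
R ≥ L / t_tx = 63000 bits / 0.000277333 s = 227.2 Mbps.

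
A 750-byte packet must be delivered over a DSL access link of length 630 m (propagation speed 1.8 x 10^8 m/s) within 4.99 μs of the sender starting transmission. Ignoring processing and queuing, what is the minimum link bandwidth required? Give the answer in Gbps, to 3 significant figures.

4.03 Gbps

L = 6000 bits.
Propagation delay = 630 / 180000000 = 3.5 μs.
Transmission budget = 4.99 − 3.5 = 1.49 μs.
R ≥ L / t_tx = 6000 bits / 1.49e-06 s = 4.03 Gbps.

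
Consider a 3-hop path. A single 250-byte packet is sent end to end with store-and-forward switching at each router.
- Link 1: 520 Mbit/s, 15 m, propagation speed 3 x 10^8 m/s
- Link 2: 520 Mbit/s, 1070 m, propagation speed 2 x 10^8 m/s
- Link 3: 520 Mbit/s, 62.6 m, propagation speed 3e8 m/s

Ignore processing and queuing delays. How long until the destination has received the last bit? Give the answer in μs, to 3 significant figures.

L = 250 × 8 = 2000 bits.
Transmission delay per hop = L/R = 2000/520000000 = 3.84615 μs; 3 hops → 11.5385 μs.
Propagation delays (d/s per hop): 0.05, 5.35, 0.208667 μs; sum = 5.60867 μs.
End-to-end = 17.1 μs.

17.1 μs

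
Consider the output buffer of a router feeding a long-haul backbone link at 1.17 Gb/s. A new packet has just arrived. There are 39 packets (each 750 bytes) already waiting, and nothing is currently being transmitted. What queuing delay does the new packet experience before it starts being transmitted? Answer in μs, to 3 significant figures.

200 μs

Each queued packet: L/R = 6000/1170000000 = 5.12821 μs.
39 queued → 200 μs.
Queuing delay = 200 μs.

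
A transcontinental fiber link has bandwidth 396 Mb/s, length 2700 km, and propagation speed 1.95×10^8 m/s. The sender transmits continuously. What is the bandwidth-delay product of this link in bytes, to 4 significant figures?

Propagation delay = 2700000 / 195000000 = 0.0138462 s.
BDP = R × t_prop = 396000000 × 0.0138462 = 5483080 bits.
In bytes: 5483080/8 = 685400 bytes.

685400 bytes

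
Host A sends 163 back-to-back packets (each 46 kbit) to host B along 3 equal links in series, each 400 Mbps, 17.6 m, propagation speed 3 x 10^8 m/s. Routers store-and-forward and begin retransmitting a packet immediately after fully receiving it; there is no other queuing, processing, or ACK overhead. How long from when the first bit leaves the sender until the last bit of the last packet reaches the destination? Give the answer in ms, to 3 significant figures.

19.0 ms

Per-hop transmission t_tx = L/R = 46000/400000000 = 0.115 ms.
Per-hop propagation t_prop = 17.6/300000000 = 5.86667e-05 ms.
Pipeline fill: first packet needs 3·t_tx to clear all hops; remaining 162 packets each add one t_tx.
Total = (3+163-1)·t_tx + 3·t_prop = 165·0.115 + 3·5.86667e-05 = 19.0 ms.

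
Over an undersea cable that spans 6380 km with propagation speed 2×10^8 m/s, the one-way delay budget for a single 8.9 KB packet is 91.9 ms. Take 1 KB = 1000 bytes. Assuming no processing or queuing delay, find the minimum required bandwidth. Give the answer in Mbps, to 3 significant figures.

1.19 Mbps

L = 71200 bits.
Propagation delay = 6380000 / 200000000 = 31.9 ms.
Transmission budget = 91.9 − 31.9 = 60 ms.
R ≥ L / t_tx = 71200 bits / 0.06 s = 1.19 Mbps.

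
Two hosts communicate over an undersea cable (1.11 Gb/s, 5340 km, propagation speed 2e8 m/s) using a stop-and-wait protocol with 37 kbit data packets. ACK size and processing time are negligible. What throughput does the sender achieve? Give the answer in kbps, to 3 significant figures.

692 kbps

t_tx = L/R = 37000/1110000000 = 3.33333e-05 s.
t_prop = 5340000/200000000 = 0.0267 s; RTT = 0.0534 s.
Cycle = t_tx + RTT = 0.0534333 s.
Throughput = L / cycle = 37000 / 0.0534333 = 692 kbps.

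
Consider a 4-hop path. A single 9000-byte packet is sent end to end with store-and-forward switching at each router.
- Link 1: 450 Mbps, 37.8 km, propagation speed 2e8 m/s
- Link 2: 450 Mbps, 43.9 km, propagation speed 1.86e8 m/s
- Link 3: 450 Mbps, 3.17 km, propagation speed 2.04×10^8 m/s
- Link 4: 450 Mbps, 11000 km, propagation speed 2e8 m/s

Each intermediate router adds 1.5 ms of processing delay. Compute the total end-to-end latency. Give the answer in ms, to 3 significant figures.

60.6 ms

L = 9000 × 8 = 72000 bits.
Transmission delay per hop = L/R = 72000/450000000 = 0.16 ms; 4 hops → 0.64 ms.
Propagation delays (d/s per hop): 0.189, 0.236022, 0.0155392, 55 ms; sum = 55.4406 ms.
Processing at 3 router(s): 3 × 1.5 ms = 4.5 ms.
End-to-end = 60.6 ms.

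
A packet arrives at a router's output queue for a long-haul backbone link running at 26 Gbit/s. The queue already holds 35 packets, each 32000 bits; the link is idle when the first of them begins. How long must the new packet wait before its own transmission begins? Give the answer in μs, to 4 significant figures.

Each queued packet: L/R = 32000/26000000000 = 1.23077 μs.
35 queued → 43.0769 μs.
Queuing delay = 43.08 μs.

43.08 μs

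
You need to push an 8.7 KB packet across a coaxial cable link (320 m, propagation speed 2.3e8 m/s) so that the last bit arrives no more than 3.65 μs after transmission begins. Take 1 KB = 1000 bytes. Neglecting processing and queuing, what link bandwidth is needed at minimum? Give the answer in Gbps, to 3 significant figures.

30.8 Gbps

L = 69600 bits.
Propagation delay = 320 / 2.3e+08 = 1.3913 μs.
Transmission budget = 3.65 − 1.3913 = 2.2587 μs.
R ≥ L / t_tx = 69600 bits / 2.2587e-06 s = 30.8 Gbps.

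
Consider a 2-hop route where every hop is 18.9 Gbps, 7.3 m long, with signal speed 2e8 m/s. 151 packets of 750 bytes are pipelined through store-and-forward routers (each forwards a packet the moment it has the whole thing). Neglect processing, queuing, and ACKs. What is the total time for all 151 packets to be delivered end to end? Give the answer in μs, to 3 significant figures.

48.3 μs

Per-hop transmission t_tx = L/R = 6000/18900000000 = 0.31746 μs.
Per-hop propagation t_prop = 7.3/200000000 = 0.0365 μs.
Pipeline fill: first packet needs 2·t_tx to clear all hops; remaining 150 packets each add one t_tx.
Total = (2+151-1)·t_tx + 2·t_prop = 152·0.31746 + 2·0.0365 = 48.3 μs.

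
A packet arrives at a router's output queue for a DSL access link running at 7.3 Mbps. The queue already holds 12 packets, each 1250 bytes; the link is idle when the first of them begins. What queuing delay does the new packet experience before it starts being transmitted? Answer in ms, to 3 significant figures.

16.4 ms

Each queued packet: L/R = 10000/7300000 = 1.36986 ms.
12 queued → 16.4384 ms.
Queuing delay = 16.4 ms.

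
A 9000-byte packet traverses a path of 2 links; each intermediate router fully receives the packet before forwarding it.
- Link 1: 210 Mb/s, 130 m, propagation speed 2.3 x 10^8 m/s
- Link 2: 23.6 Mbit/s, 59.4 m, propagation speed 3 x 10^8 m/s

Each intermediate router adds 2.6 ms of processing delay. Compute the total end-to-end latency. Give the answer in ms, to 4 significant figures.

L = 9000 × 8 = 72000 bits.
Transmission delays (L/R per hop): 0.342857, 3.05085 ms; sum = 3.3937 ms.
Propagation delays (d/s per hop): 0.000565217, 0.000198 ms; sum = 0.000763217 ms.
Processing at 1 router(s): 1 × 2.6 ms = 2.6 ms.
End-to-end = 5.994 ms.

5.994 ms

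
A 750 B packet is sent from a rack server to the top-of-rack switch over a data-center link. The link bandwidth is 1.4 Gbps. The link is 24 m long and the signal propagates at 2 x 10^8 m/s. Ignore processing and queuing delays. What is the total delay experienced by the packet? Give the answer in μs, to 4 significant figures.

L = 750 × 8 = 6000 bits.
Transmission delay = L/R = 6000 / 1400000000 = 4.28571 μs.
Propagation delay = d/s = 24 m / 200000000 m/s = 0.12 μs.
Total = 4.406 μs.

4.406 μs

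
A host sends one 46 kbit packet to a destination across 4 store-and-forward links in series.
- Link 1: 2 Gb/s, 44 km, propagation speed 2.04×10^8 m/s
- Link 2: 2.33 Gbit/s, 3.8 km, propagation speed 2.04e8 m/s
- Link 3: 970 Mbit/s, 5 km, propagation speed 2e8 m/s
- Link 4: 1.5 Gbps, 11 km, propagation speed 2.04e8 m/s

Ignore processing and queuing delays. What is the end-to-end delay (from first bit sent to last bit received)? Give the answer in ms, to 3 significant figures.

L = 46000 bits.
Transmission delays (L/R per hop): 0.023, 0.0197425, 0.0474227, 0.0306667 ms; sum = 0.120832 ms.
Propagation delays (d/s per hop): 0.215686, 0.0186275, 0.025, 0.0539216 ms; sum = 0.313235 ms.
End-to-end = 0.434 ms.

0.434 ms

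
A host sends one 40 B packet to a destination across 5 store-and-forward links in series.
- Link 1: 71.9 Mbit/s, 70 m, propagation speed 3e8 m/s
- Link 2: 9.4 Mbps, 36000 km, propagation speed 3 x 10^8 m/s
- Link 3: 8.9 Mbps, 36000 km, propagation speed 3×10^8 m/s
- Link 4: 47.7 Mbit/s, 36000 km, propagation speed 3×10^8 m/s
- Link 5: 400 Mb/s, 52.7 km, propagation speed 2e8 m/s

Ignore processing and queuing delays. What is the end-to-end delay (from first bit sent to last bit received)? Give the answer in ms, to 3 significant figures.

L = 40 × 8 = 320 bits.
Transmission delays (L/R per hop): 0.00445063, 0.0340426, 0.0359551, 0.0067086, 0.0008 ms; sum = 0.0819568 ms.
Propagation delays (d/s per hop): 0.000233333, 120, 120, 120, 0.2635 ms; sum = 360.264 ms.
End-to-end = 360 ms.

360 ms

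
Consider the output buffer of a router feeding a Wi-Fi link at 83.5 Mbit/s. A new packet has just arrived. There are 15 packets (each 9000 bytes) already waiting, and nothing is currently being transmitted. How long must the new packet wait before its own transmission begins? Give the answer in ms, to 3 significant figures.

12.9 ms

Each queued packet: L/R = 72000/83500000 = 0.862275 ms.
15 queued → 12.9341 ms.
Queuing delay = 12.9 ms.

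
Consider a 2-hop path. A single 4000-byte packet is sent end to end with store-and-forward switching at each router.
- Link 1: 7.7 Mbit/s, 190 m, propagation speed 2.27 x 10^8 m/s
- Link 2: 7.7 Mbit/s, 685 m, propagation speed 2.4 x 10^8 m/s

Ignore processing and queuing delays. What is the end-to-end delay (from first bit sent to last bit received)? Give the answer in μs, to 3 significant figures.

L = 4000 × 8 = 32000 bits.
Transmission delay per hop = L/R = 32000/7700000 = 4155.84 μs; 2 hops → 8311.69 μs.
Propagation delays (d/s per hop): 0.837004, 2.85417 μs; sum = 3.69117 μs.
End-to-end = 8320 μs.

8320 μs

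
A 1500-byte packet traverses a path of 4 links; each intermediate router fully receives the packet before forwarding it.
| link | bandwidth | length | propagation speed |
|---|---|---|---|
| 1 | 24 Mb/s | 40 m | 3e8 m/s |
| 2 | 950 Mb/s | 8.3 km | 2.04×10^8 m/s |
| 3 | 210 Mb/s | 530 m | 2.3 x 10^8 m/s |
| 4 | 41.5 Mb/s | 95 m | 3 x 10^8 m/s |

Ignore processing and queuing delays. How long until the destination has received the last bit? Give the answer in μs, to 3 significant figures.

902 μs

L = 1500 × 8 = 12000 bits.
Transmission delays (L/R per hop): 500, 12.6316, 57.1429, 289.157 μs; sum = 858.931 μs.
Propagation delays (d/s per hop): 0.133333, 40.6863, 2.30435, 0.316667 μs; sum = 43.4406 μs.
End-to-end = 902 μs.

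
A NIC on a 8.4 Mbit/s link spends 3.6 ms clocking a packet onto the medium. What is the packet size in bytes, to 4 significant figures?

L = R × t_tx = 8400000 b/s × 0.0036 s = 30240 bits.
In bytes: 30240 / 8 = 3780 bytes.

3780 bytes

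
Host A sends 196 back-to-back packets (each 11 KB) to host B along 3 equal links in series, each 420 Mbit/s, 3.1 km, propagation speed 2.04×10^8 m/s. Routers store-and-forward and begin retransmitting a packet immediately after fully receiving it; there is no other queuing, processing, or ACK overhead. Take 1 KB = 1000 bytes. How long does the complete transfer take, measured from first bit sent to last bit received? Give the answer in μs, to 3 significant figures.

Per-hop transmission t_tx = L/R = 88000/420000000 = 209.524 μs.
Per-hop propagation t_prop = 3100/204000000 = 15.1961 μs.
Pipeline fill: first packet needs 3·t_tx to clear all hops; remaining 195 packets each add one t_tx.
Total = (3+196-1)·t_tx + 3·t_prop = 198·209.524 + 3·15.1961 = 41500 μs.

41500 μs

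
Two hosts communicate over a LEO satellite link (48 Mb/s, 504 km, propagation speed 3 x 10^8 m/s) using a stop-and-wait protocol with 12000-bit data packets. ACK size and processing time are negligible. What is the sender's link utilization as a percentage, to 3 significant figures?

t_tx = L/R = 12000/48000000 = 0.00025 s.
t_prop = 504000/300000000 = 0.00168 s; RTT = 0.00336 s.
Cycle = t_tx + RTT = 0.00361 s.
Utilization = t_tx / cycle = 0.00025/0.00361 = 6.93 %.

6.93 %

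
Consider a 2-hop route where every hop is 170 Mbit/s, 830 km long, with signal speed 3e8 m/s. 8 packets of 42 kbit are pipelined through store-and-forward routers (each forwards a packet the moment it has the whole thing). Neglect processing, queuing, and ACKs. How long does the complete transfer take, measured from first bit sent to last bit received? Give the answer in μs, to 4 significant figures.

7757 μs

Per-hop transmission t_tx = L/R = 42000/170000000 = 247.059 μs.
Per-hop propagation t_prop = 830000/300000000 = 2766.67 μs.
Pipeline fill: first packet needs 2·t_tx to clear all hops; remaining 7 packets each add one t_tx.
Total = (2+8-1)·t_tx + 2·t_prop = 9·247.059 + 2·2766.67 = 7757 μs.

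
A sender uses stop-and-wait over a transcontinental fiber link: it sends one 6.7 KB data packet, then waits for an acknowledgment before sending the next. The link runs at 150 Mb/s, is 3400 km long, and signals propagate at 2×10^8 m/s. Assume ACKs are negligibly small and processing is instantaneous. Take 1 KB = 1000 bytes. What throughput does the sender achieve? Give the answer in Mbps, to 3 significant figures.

1.56 Mbps

t_tx = L/R = 53600/150000000 = 0.000357333 s.
t_prop = 3400000/200000000 = 0.017 s; RTT = 0.034 s.
Cycle = t_tx + RTT = 0.0343573 s.
Throughput = L / cycle = 53600 / 0.0343573 = 1.56 Mbps.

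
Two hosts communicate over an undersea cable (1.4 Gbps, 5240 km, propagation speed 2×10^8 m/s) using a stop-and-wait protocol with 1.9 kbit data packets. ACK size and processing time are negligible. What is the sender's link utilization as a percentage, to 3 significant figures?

t_tx = L/R = 1900/1400000000 = 1.35714e-06 s.
t_prop = 5240000/200000000 = 0.0262 s; RTT = 0.0524 s.
Cycle = t_tx + RTT = 0.0524014 s.
Utilization = t_tx / cycle = 1.35714e-06/0.0524014 = 0.00259 %.

0.00259 %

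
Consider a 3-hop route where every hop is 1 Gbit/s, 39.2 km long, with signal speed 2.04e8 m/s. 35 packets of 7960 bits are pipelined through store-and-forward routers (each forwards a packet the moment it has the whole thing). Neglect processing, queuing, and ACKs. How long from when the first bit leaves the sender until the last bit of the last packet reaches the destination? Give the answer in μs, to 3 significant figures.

871 μs

Per-hop transmission t_tx = L/R = 7960/1000000000 = 7.96 μs.
Per-hop propagation t_prop = 39200/204000000 = 192.157 μs.
Pipeline fill: first packet needs 3·t_tx to clear all hops; remaining 34 packets each add one t_tx.
Total = (3+35-1)·t_tx + 3·t_prop = 37·7.96 + 3·192.157 = 871 μs.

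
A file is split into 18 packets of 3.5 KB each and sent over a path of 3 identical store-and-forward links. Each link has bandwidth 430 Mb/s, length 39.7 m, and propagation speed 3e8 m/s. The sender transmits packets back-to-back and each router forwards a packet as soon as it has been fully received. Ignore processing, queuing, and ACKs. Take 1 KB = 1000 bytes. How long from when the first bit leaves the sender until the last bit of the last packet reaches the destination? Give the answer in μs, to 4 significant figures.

Per-hop transmission t_tx = L/R = 28000/430000000 = 65.1163 μs.
Per-hop propagation t_prop = 39.7/300000000 = 0.132333 μs.
Pipeline fill: first packet needs 3·t_tx to clear all hops; remaining 17 packets each add one t_tx.
Total = (3+18-1)·t_tx + 3·t_prop = 20·65.1163 + 3·0.132333 = 1303 μs.

1303 μs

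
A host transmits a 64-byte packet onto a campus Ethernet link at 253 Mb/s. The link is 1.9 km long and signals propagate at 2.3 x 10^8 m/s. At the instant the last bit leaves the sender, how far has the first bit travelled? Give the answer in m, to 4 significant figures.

465.5 m

t_tx = L/R = 512/253000000 = 2.02372e-06 s.
Distance = s × t_tx = 2.3e+08 × 2.02372e-06 = 465.5 m.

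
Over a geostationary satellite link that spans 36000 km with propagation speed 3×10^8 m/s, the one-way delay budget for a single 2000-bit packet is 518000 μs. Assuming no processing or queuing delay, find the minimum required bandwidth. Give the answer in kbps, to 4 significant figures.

Propagation delay = 36000000 / 300000000 = 120000 μs.
Transmission budget = 518000 − 120000 = 398000 μs.
R ≥ L / t_tx = 2000 bits / 0.398 s = 5.025 kbps.

5.025 kbps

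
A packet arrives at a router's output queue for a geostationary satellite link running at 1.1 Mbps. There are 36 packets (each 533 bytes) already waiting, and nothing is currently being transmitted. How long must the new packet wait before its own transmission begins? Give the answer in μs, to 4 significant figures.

Each queued packet: L/R = 4264/1100000 = 3876.36 μs.
36 queued → 139549 μs.
Queuing delay = 139500 μs.

139500 μs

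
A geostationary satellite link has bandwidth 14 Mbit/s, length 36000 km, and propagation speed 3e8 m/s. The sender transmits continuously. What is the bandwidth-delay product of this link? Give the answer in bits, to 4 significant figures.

Propagation delay = 36000000 / 300000000 = 0.12 s.
BDP = R × t_prop = 14000000 × 0.12 = 1680000 bits.

1680000 bits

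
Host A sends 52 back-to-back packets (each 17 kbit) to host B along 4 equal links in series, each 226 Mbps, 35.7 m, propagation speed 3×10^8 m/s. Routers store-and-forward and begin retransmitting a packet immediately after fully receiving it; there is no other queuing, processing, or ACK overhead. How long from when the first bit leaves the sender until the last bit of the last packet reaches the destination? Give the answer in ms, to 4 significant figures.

4.138 ms

Per-hop transmission t_tx = L/R = 17000/226000000 = 0.0752212 ms.
Per-hop propagation t_prop = 35.7/300000000 = 0.000119 ms.
Pipeline fill: first packet needs 4·t_tx to clear all hops; remaining 51 packets each add one t_tx.
Total = (4+52-1)·t_tx + 4·t_prop = 55·0.0752212 + 4·0.000119 = 4.138 ms.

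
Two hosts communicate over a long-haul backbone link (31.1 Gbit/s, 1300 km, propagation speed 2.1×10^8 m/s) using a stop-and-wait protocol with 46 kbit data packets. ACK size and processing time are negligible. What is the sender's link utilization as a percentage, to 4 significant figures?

t_tx = L/R = 46000/31100000000 = 1.4791e-06 s.
t_prop = 1300000/210000000 = 0.00619048 s; RTT = 0.012381 s.
Cycle = t_tx + RTT = 0.0123824 s.
Utilization = t_tx / cycle = 1.4791e-06/0.0123824 = 0.01195 %.

0.01195 %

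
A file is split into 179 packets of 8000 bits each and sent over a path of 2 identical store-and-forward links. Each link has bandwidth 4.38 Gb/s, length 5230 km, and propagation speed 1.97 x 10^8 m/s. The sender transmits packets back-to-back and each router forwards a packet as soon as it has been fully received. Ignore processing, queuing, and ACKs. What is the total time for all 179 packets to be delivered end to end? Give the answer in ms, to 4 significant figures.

53.43 ms

Per-hop transmission t_tx = L/R = 8000/4380000000 = 0.00182648 ms.
Per-hop propagation t_prop = 5230000/197000000 = 26.5482 ms.
Pipeline fill: first packet needs 2·t_tx to clear all hops; remaining 178 packets each add one t_tx.
Total = (2+179-1)·t_tx + 2·t_prop = 180·0.00182648 + 2·26.5482 = 53.43 ms.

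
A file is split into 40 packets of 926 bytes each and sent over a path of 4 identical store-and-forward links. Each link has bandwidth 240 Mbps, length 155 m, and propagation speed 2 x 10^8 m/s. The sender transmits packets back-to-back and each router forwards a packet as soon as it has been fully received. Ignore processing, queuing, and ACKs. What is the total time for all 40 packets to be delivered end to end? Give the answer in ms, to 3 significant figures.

Per-hop transmission t_tx = L/R = 7408/240000000 = 0.0308667 ms.
Per-hop propagation t_prop = 155/200000000 = 0.000775 ms.
Pipeline fill: first packet needs 4·t_tx to clear all hops; remaining 39 packets each add one t_tx.
Total = (4+40-1)·t_tx + 4·t_prop = 43·0.0308667 + 4·0.000775 = 1.33 ms.

1.33 ms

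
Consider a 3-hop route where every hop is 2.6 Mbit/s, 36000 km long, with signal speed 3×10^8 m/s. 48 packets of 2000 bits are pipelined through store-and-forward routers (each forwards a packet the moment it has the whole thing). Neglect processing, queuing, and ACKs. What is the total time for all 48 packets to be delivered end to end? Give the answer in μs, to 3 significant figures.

398000 μs

Per-hop transmission t_tx = L/R = 2000/2600000 = 769.231 μs.
Per-hop propagation t_prop = 36000000/300000000 = 120000 μs.
Pipeline fill: first packet needs 3·t_tx to clear all hops; remaining 47 packets each add one t_tx.
Total = (3+48-1)·t_tx + 3·t_prop = 50·769.231 + 3·120000 = 398000 μs.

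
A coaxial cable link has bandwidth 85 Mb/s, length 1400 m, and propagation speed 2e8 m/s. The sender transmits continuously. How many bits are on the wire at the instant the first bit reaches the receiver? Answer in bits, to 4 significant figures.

Propagation delay = 1400 / 200000000 = 7e-06 s.
BDP = R × t_prop = 85000000 × 7e-06 = 595 bits.

595.0 bits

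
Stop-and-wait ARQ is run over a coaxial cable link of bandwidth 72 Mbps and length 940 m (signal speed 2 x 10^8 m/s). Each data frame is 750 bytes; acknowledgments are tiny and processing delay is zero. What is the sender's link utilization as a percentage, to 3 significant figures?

t_tx = L/R = 6000/72000000 = 8.33333e-05 s.
t_prop = 940/200000000 = 4.7e-06 s; RTT = 9.4e-06 s.
Cycle = t_tx + RTT = 9.27333e-05 s.
Utilization = t_tx / cycle = 8.33333e-05/9.27333e-05 = 89.9 %.

89.9 %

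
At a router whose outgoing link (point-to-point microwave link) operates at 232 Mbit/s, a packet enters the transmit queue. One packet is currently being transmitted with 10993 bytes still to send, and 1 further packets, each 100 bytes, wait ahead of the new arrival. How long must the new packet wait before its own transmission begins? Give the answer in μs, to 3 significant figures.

Each queued packet: L/R = 800/232000000 = 3.44828 μs.
1 queued → 3.44828 μs.
Plus remaining 87944 bits of current packet: 379.069 μs.
Queuing delay = 383 μs.

383 μs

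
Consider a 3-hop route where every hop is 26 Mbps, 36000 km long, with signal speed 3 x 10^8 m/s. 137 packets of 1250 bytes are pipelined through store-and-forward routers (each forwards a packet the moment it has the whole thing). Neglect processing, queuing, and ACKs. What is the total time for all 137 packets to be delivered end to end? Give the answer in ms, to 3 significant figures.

413 ms

Per-hop transmission t_tx = L/R = 10000/26000000 = 0.384615 ms.
Per-hop propagation t_prop = 36000000/300000000 = 120 ms.
Pipeline fill: first packet needs 3·t_tx to clear all hops; remaining 136 packets each add one t_tx.
Total = (3+137-1)·t_tx + 3·t_prop = 139·0.384615 + 3·120 = 413 ms.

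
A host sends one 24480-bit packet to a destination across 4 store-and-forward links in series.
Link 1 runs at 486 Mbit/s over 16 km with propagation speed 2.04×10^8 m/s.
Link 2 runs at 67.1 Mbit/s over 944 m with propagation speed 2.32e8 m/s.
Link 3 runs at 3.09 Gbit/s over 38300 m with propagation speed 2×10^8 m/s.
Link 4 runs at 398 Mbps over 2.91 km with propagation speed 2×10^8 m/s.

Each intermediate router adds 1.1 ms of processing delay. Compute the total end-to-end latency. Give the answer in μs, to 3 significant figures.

Transmission delays (L/R per hop): 50.3704, 364.829, 7.92233, 61.5075 μs; sum = 484.629 μs.
Propagation delays (d/s per hop): 78.4314, 4.06897, 191.5, 14.55 μs; sum = 288.55 μs.
Processing at 3 router(s): 3 × 1.1 ms = 3300 μs.
End-to-end = 4070 μs.

4070 μs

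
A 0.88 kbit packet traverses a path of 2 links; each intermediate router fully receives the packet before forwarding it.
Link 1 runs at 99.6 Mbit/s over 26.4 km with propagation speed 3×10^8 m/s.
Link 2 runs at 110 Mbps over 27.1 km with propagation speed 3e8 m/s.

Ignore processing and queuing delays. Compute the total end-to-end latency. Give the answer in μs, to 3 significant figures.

195 μs

L = 880 bits.
Transmission delays (L/R per hop): 8.83534, 8 μs; sum = 16.8353 μs.
Propagation delays (d/s per hop): 88, 90.3333 μs; sum = 178.333 μs.
End-to-end = 195 μs.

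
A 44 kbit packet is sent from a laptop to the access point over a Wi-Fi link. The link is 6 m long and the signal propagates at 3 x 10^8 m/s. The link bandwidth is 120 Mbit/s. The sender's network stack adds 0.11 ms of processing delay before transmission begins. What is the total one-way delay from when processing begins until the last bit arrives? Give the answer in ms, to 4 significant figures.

L = 44000 bits.
Transmission delay = L/R = 44000 / 120000000 = 0.366667 ms.
Propagation delay = d/s = 6 m / 300000000 m/s = 2e-05 ms.
Plus processing delay 0.11 ms = 0.11 ms.
Total = 0.4767 ms.

0.4767 ms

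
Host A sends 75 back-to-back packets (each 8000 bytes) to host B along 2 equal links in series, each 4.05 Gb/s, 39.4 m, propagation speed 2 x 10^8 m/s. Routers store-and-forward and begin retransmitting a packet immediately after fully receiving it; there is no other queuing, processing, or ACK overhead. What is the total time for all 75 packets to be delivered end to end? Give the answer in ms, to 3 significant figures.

Per-hop transmission t_tx = L/R = 64000/4050000000 = 0.0158025 ms.
Per-hop propagation t_prop = 39.4/200000000 = 0.000197 ms.
Pipeline fill: first packet needs 2·t_tx to clear all hops; remaining 74 packets each add one t_tx.
Total = (2+75-1)·t_tx + 2·t_prop = 76·0.0158025 + 2·0.000197 = 1.20 ms.

1.20 ms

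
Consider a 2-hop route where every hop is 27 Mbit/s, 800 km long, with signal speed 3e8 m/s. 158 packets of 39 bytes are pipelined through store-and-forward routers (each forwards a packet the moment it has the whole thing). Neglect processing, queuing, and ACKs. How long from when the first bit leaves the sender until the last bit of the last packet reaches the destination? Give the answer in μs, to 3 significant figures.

Per-hop transmission t_tx = L/R = 312/27000000 = 11.5556 μs.
Per-hop propagation t_prop = 800000/300000000 = 2666.67 μs.
Pipeline fill: first packet needs 2·t_tx to clear all hops; remaining 157 packets each add one t_tx.
Total = (2+158-1)·t_tx + 2·t_prop = 159·11.5556 + 2·2666.67 = 7170 μs.

7170 μs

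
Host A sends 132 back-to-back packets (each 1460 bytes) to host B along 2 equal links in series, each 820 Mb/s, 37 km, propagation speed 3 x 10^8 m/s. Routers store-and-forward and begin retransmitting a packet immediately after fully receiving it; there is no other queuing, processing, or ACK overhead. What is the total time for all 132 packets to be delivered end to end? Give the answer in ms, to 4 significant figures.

2.141 ms

Per-hop transmission t_tx = L/R = 11680/820000000 = 0.0142439 ms.
Per-hop propagation t_prop = 37000/300000000 = 0.123333 ms.
Pipeline fill: first packet needs 2·t_tx to clear all hops; remaining 131 packets each add one t_tx.
Total = (2+132-1)·t_tx + 2·t_prop = 133·0.0142439 + 2·0.123333 = 2.141 ms.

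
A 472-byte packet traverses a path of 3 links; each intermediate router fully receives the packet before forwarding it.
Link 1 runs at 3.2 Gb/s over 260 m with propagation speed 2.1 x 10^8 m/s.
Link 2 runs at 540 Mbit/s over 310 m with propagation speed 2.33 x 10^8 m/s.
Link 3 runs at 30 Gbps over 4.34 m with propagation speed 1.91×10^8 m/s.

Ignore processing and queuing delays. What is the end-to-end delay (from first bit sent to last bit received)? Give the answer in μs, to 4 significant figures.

L = 472 × 8 = 3776 bits.
Transmission delays (L/R per hop): 1.18, 6.99259, 0.125867 μs; sum = 8.29846 μs.
Propagation delays (d/s per hop): 1.2381, 1.33047, 0.0227225 μs; sum = 2.59129 μs.
End-to-end = 10.89 μs.

10.89 μs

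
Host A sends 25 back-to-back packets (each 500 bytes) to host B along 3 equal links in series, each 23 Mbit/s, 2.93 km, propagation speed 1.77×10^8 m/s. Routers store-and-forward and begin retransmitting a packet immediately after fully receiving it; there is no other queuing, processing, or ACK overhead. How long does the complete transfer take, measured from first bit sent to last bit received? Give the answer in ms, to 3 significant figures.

4.75 ms

Per-hop transmission t_tx = L/R = 4000/23000000 = 0.173913 ms.
Per-hop propagation t_prop = 2930/177000000 = 0.0165537 ms.
Pipeline fill: first packet needs 3·t_tx to clear all hops; remaining 24 packets each add one t_tx.
Total = (3+25-1)·t_tx + 3·t_prop = 27·0.173913 + 3·0.0165537 = 4.75 ms.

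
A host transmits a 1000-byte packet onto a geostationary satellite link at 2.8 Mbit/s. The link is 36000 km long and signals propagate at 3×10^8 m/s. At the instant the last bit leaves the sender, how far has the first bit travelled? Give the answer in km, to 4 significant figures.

857.1 km

t_tx = L/R = 8000/2800000 = 0.00285714 s.
Distance = s × t_tx = 300000000 × 0.00285714 = 857.1 km.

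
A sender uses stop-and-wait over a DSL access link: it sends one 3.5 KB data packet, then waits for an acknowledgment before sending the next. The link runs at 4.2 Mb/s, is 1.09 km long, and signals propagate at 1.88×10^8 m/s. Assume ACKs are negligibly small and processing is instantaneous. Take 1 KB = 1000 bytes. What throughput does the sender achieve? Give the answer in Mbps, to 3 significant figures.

4.19 Mbps

t_tx = L/R = 28000/4200000 = 0.00666667 s.
t_prop = 1090/188000000 = 5.79787e-06 s; RTT = 1.15957e-05 s.
Cycle = t_tx + RTT = 0.00667826 s.
Throughput = L / cycle = 28000 / 0.00667826 = 4.19 Mbps.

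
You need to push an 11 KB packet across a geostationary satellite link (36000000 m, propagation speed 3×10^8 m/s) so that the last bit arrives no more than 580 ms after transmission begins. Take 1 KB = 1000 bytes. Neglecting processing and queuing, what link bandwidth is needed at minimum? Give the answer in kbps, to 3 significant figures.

191 kbps

L = 88000 bits.
Propagation delay = 36000000 / 300000000 = 120 ms.
Transmission budget = 580 − 120 = 460 ms.
R ≥ L / t_tx = 88000 bits / 0.46 s = 191 kbps.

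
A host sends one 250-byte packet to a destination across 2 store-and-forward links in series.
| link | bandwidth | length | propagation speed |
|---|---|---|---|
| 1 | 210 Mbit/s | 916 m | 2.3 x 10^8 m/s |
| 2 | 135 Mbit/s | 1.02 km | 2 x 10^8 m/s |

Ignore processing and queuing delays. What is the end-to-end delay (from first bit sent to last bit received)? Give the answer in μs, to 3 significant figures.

L = 250 × 8 = 2000 bits.
Transmission delays (L/R per hop): 9.52381, 14.8148 μs; sum = 24.3386 μs.
Propagation delays (d/s per hop): 3.98261, 5.1 μs; sum = 9.08261 μs.
End-to-end = 33.4 μs.

33.4 μs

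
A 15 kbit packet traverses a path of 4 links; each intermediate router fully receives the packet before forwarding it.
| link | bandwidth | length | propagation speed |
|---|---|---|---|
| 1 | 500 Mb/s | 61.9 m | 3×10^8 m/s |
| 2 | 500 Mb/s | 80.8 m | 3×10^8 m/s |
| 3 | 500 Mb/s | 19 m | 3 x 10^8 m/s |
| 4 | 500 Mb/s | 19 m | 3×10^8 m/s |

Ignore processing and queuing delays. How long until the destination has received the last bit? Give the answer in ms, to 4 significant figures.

0.1206 ms

L = 15000 bits.
Transmission delay per hop = L/R = 15000/500000000 = 0.03 ms; 4 hops → 0.12 ms.
Propagation delays (d/s per hop): 0.000206333, 0.000269333, 6.33333e-05, 6.33333e-05 ms; sum = 0.000602333 ms.
End-to-end = 0.1206 ms.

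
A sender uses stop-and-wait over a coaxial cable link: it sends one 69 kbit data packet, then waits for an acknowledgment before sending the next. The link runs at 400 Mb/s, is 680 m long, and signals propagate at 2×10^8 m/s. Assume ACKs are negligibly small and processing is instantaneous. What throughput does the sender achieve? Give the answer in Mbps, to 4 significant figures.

t_tx = L/R = 69000/400000000 = 0.0001725 s.
t_prop = 680/200000000 = 3.4e-06 s; RTT = 6.8e-06 s.
Cycle = t_tx + RTT = 0.0001793 s.
Throughput = L / cycle = 69000 / 0.0001793 = 384.8 Mbps.

384.8 Mbps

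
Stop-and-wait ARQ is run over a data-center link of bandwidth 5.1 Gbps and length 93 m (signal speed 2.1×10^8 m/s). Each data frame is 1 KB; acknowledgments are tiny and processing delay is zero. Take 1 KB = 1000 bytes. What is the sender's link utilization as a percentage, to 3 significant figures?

t_tx = L/R = 8000/5100000000 = 1.56863e-06 s.
t_prop = 93/210000000 = 4.42857e-07 s; RTT = 8.85714e-07 s.
Cycle = t_tx + RTT = 2.45434e-06 s.
Utilization = t_tx / cycle = 1.56863e-06/2.45434e-06 = 63.9 %.

63.9 %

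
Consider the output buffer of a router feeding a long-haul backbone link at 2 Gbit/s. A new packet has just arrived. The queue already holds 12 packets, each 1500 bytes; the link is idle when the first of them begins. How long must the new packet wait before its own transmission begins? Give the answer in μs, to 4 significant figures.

72.00 μs

Each queued packet: L/R = 12000/2000000000 = 6 μs.
12 queued → 72 μs.
Queuing delay = 72.00 μs.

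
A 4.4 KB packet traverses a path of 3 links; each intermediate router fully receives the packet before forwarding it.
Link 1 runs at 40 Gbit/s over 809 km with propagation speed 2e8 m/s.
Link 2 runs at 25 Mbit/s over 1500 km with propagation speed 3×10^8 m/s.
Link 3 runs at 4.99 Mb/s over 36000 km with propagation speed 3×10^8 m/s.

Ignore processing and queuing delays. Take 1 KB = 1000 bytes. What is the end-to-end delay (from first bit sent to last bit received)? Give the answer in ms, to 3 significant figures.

138 ms

L = 35200 bits.
Transmission delays (L/R per hop): 0.00088, 1.408, 7.05411 ms; sum = 8.46299 ms.
Propagation delays (d/s per hop): 4.045, 5, 120 ms; sum = 129.045 ms.
End-to-end = 138 ms.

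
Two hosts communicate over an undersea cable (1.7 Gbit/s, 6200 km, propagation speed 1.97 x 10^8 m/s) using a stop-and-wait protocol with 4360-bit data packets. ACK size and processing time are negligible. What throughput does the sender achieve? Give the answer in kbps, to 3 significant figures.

69.3 kbps

t_tx = L/R = 4360/1700000000 = 2.56471e-06 s.
t_prop = 6200000/197000000 = 0.0314721 s; RTT = 0.0629442 s.
Cycle = t_tx + RTT = 0.0629467 s.
Throughput = L / cycle = 4360 / 0.0629467 = 69.3 kbps.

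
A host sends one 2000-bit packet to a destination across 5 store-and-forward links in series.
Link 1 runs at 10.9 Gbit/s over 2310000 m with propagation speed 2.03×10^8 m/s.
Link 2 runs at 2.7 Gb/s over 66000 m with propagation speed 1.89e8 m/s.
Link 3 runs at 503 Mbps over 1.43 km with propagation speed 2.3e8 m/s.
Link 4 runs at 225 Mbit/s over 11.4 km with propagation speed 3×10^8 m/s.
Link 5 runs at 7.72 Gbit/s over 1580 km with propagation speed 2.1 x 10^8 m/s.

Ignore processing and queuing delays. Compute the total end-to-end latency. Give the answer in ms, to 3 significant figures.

Transmission delays (L/R per hop): 0.000183486, 0.000740741, 0.00397614, 0.00888889, 0.000259067 ms; sum = 0.0140483 ms.
Propagation delays (d/s per hop): 11.3793, 0.349206, 0.00621739, 0.038, 7.52381 ms; sum = 19.2965 ms.
End-to-end = 19.3 ms.

19.3 ms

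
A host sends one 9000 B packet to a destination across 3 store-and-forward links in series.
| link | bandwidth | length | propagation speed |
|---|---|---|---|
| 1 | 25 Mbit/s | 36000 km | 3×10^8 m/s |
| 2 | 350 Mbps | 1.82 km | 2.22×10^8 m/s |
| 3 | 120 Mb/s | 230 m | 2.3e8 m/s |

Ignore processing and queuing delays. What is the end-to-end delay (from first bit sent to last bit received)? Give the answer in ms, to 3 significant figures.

124 ms

L = 9000 × 8 = 72000 bits.
Transmission delays (L/R per hop): 2.88, 0.205714, 0.6 ms; sum = 3.68571 ms.
Propagation delays (d/s per hop): 120, 0.0081982, 0.001 ms; sum = 120.009 ms.
End-to-end = 124 ms.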